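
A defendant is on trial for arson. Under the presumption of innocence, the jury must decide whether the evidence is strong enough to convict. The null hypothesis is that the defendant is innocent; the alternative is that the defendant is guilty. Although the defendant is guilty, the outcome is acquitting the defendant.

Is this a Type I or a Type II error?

Type II error

'Acquitting the defendant' corresponds to failing to reject H₀.
H₀ was not rejected but H₀ is false — a Type II error (false negative).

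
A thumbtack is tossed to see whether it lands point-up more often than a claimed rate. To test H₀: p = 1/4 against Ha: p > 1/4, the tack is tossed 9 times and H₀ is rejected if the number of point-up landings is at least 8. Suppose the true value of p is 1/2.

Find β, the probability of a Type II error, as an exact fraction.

β = P(fail to reject H₀ | Ha true) = P(S ≤ 7 | p = 1/2), S ~ Binomial(9, 1/2).
Adding the binomial probabilities P(S=0)+…+P(S=7) at p = 1/2 gives 251/256.

251/256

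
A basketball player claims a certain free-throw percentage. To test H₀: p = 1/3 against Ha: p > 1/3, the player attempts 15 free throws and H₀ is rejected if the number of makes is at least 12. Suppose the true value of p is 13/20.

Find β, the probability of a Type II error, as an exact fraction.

β = P(fail to reject H₀ | Ha true) = P(K ≤ 11 | p = 13/20), K ~ Binomial(15, 13/20).
Summing C(15,j)·(13/20)^j·(7/20)^{15-j} for j = 0..11 gives 6777270377107586237/8192000000000000000.

6777270377107586237/8192000000000000000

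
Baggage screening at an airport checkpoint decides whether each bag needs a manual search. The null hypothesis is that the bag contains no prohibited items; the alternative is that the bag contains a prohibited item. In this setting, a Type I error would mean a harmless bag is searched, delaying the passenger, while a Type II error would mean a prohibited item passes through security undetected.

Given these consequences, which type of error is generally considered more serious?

Type II error

The Type II consequence (a prohibited item passes through security undetected) is more severe than the Type I consequence (a harmless bag is searched, delaying the passenger).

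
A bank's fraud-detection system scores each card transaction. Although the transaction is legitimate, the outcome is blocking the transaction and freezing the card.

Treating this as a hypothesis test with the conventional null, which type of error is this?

Type I error

The null hypothesis here is that the transaction is legitimate.
'Blocking the transaction and freezing the card' corresponds to rejecting H₀.
H₀ was rejected but H₀ is true — a Type I error (false positive).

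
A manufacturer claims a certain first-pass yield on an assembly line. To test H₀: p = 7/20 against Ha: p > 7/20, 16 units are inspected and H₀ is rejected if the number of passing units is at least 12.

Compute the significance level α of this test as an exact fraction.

α = P(reject H₀ | H₀ true) = P(X ≥ 12 | p = 7/20), with X ~ Binomial(16, 7/20).
Summing C(16,j)(7/20)^j(13/20)^{16−j} for j = 12,…,16 gives 34138552149875229/26214400000000000000.

34138552149875229/26214400000000000000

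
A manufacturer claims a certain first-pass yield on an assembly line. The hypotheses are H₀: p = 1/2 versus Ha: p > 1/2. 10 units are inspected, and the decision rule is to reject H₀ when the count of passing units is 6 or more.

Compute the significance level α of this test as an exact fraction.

193/512

α = P(reject H₀ | H₀ true) = P(K ≥ 6 | p = 1/2), with K ~ Binomial(10, 1/2).
Summing the upper tail: (210 + 120 + 45 + 10 + 1) / 2^10 = 386/1024 = 193/512.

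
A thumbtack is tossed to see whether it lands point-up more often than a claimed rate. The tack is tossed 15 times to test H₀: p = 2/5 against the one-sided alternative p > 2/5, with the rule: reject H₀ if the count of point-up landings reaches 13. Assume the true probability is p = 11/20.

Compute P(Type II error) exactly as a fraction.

β = P(fail to reject H₀ | Ha true) = P(K ≤ 12 | p = 11/20), K ~ Binomial(15, 11/20).
Equivalently, β = 1 − P(K ≥ 13) = 32418940857512713659/32768000000000000000.

32418940857512713659/32768000000000000000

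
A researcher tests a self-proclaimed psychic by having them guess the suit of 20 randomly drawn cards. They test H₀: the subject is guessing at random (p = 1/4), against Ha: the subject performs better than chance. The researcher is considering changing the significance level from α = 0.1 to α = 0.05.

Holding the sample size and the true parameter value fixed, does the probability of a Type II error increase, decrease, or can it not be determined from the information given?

It increases.

Tightening α shrinks the rejection region. When Ha holds, fewer sample outcomes clear the stricter threshold, so more fall in the acceptance region.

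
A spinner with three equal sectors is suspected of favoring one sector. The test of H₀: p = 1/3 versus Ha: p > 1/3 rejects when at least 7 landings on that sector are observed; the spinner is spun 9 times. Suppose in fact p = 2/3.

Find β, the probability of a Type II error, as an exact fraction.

β = P(fail to reject H₀ | Ha true) = P(X ≤ 6 | p = 2/3), X ~ Binomial(9, 2/3).
Equivalently, β = 1 − P(X ≥ 7) = 12259/19683.

12259/19683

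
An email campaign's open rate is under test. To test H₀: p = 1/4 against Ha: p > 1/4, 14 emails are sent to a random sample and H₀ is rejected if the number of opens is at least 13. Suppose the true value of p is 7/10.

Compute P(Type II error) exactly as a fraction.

Under the alternative p = 7/10, K ~ Binomial(14, 7/10); β is the probability the test does not reject, P(K < 13).
Equivalently, β = 1 − P(K ≥ 13) = 95252438490057/100000000000000.

95252438490057/100000000000000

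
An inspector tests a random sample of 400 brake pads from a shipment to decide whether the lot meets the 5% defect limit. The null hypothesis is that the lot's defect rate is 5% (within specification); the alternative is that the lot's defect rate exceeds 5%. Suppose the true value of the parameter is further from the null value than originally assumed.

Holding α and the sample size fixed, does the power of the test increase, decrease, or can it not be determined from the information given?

A bigger departure from H₀ is easier for the test to detect, so it fails to reject less often.
Since power = 1 − β and β decreases, power increases.

It increases.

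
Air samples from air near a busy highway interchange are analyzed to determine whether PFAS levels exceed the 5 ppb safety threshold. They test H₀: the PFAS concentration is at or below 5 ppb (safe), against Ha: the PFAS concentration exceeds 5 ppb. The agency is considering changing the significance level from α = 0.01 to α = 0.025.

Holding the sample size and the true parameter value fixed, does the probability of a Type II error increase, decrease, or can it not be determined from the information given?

A larger α widens the rejection region, so when the alternative is true more outcomes lead to rejection — failing to reject becomes less likely.

It decreases.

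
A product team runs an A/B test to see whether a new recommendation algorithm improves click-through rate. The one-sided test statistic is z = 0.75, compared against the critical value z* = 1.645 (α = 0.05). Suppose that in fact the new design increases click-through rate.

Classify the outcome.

Type II error

The conventional null hypothesis is that the new design has no effect on click-through rate.
Since z = 0.75 ≤ z* = 1.645, H₀ is not rejected.
H₀ is false (actually the new design increases click-through rate).
Failing to reject a false H₀ is a Type II error.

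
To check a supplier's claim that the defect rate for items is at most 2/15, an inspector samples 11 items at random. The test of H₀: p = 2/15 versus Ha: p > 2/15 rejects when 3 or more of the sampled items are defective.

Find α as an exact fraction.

Under H₀, X ~ Binomial(11, 2/15); the Type I error rate is P(X ≥ 3).
α = 1 − P(X ≤ 2) = 1 − 10604499373/12814453125 = 2209953752/12814453125.

2209953752/12814453125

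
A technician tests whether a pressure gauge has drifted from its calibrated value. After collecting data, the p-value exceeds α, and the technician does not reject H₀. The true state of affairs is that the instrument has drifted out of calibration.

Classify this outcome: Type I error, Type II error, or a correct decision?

The conventional null hypothesis here is that the instrument is correctly calibrated.
H₀ was not rejected, but H₀ is actually false.
Failing to reject a false null hypothesis is a Type II error (false negative).

Type II error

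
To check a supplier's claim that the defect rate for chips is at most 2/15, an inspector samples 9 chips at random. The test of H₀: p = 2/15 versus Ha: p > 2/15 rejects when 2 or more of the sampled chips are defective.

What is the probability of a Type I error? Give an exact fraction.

Under H₀, Y ~ Binomial(9, 2/15); the Type I error rate is P(Y ≥ 2).
α = 1 − P(Y ≤ 1) = 1 − 25287652351/38443359375 = 13155707024/38443359375.

13155707024/38443359375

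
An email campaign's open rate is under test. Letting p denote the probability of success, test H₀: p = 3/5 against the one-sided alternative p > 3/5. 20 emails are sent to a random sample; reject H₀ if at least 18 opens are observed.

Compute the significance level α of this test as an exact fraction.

Under H₀, Y ~ Binomial(20, 3/5), and α = P(Y ≥ 18).
Summing C(20,j)(3/5)^j(2/5)^{20−j} for j = 18,…,20 gives 344416814721/95367431640625.

344416814721/95367431640625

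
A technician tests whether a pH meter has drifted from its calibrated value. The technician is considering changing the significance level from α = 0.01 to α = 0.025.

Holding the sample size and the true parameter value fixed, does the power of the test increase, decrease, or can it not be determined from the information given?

A larger α widens the rejection region, so when the alternative is true more outcomes lead to rejection — failing to reject becomes less likely.
Since power = 1 − β and β decreases, power increases.

It increases.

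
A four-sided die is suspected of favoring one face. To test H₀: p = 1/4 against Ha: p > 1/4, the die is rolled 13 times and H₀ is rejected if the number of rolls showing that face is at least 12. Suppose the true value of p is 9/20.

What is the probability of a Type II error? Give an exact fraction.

Under the alternative p = 9/20, S ~ Binomial(13, 9/20); β is the probability the test does not reject, P(S < 12).
Adding the binomial probabilities P(S=0)+…+P(S=11) at p = 9/20 gives 10234633838806861/10240000000000000.

10234633838806861/10240000000000000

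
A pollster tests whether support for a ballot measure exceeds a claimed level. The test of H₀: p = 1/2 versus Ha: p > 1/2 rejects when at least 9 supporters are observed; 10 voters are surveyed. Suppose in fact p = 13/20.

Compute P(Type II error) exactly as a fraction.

9359826552041/10240000000000

Under the alternative p = 13/20, S ~ Binomial(10, 13/20); β is the probability the test does not reject, P(S < 9).
Summing C(10,j)·(13/20)^j·(7/20)^{10-j} for j = 0..8 gives 9359826552041/10240000000000.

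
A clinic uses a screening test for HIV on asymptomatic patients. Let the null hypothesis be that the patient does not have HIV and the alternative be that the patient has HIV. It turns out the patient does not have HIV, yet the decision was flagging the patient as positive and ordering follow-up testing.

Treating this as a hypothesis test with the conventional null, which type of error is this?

'Flagging the patient as positive and ordering follow-up testing' corresponds to rejecting H₀.
H₀ was rejected but H₀ is true — a Type I error (false positive).

Type I error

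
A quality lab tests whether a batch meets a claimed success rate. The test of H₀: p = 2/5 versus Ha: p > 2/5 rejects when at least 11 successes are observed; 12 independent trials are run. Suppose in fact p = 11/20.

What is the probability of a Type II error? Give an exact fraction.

4062047911197291/4096000000000000

β = P(fail to reject H₀ | Ha true) = P(K ≤ 10 | p = 11/20), K ~ Binomial(12, 11/20).
Summing C(12,j)·(11/20)^j·(9/20)^{12-j} for j = 0..10 gives 4062047911197291/4096000000000000.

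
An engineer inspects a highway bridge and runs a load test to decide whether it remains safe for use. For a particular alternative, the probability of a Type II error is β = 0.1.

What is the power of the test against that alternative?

Power = 1 − β = 1 − 0.1 = 0.9.

0.9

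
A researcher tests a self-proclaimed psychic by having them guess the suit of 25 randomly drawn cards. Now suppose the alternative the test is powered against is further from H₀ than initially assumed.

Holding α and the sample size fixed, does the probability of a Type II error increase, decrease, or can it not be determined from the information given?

A bigger departure from H₀ is easier for the test to detect, so it fails to reject less often.

It decreases.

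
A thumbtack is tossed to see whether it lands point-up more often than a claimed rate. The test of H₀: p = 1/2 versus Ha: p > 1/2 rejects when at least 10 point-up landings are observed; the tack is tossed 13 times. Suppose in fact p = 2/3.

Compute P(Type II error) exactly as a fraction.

A Type II error is failing to reject when Ha holds: with p = 2/3, β = P(X ≤ 9).
Equivalently, β = 1 − P(X ≥ 10) = 1080275/1594323.

1080275/1594323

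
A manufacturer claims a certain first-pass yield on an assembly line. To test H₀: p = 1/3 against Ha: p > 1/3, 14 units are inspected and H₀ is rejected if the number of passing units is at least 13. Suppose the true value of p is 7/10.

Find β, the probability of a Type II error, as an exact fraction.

95252438490057/100000000000000

A Type II error is failing to reject when Ha holds: with p = 7/10, β = P(K ≤ 12).
Adding the binomial probabilities P(K=0)+…+P(K=12) at p = 7/10 gives 95252438490057/100000000000000.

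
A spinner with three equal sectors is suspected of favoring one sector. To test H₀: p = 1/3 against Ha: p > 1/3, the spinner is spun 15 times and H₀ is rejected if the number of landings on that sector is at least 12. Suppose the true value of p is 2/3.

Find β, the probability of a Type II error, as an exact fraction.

11346539/14348907

A Type II error is failing to reject when Ha holds: with p = 2/3, β = P(X ≤ 11).
Summing C(15,j)·(2/3)^j·(1/3)^{15-j} for j = 0..11 gives 11346539/14348907.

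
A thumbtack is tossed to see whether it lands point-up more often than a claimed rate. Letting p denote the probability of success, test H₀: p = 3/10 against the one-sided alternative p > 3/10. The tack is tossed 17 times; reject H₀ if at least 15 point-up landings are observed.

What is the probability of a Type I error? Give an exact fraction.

10087281621/10000000000000000

α = P(reject H₀ | H₀ true) = P(K ≥ 15 | p = 3/10), with K ~ Binomial(17, 3/10).
Adding the binomial terms for j = 15 through 17 with p = 3/10 yields 10087281621/10000000000000000.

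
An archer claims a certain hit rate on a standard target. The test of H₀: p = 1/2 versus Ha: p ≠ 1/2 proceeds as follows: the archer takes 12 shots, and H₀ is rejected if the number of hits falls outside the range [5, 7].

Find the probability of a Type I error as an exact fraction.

Under H₀, K ~ Binomial(12, 1/2); α is the probability of landing in either tail, P(K ≤ 4) + P(K ≥ 8).
By symmetry, α = 2·P(K ≤ 4) = 2·(1 + 12 + 66 + 220 + 495)/4096 = 1588/4096 = 397/1024.

397/1024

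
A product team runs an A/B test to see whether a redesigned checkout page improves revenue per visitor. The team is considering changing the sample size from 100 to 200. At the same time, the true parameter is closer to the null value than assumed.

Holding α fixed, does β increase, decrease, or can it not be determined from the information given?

The first change alone would make β decrease; the second alone would make β increase. Which effect dominates depends on the magnitudes, which are not given.

Cannot be determined from the information given.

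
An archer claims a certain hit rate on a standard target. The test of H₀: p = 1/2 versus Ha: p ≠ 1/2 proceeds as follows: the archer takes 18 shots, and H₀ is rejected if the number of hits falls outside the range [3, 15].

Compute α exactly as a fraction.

43/32768

α = P(Y ≤ 2 or Y ≥ 16 | p = 1/2), Y ~ Binomial(18, 1/2).
The two tails are symmetric, so α = 2·(1 + 18 + 153)/2^18 = 344/262144 = 43/32768.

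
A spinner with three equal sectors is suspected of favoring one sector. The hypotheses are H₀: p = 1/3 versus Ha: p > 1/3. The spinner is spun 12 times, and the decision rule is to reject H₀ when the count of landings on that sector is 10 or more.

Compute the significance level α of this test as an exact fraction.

289/531441

α = P(reject H₀ | H₀ true) = P(K ≥ 10 | p = 1/3), with K ~ Binomial(12, 1/3).
Adding the binomial terms for j = 10 through 12 with p = 1/3 yields 289/531441.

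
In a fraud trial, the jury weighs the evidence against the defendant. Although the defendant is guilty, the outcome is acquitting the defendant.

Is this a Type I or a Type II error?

Type II error

The null hypothesis here is that the defendant is innocent.
'Acquitting the defendant' corresponds to failing to reject H₀.
H₀ was not rejected but H₀ is false — a Type II error (false negative).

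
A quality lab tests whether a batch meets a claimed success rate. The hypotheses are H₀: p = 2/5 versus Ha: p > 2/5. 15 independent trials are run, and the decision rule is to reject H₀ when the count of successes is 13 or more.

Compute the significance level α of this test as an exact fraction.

The Type I error probability is α = P(S ≥ 13) computed under H₀, where S ~ Binomial(15, 2/5).
P(S ≥ 13) = Σ_{j=13}^{15} C(15,j)·(2/5)^j·(3/5)^{15-j} = 8511488/30517578125.

8511488/30517578125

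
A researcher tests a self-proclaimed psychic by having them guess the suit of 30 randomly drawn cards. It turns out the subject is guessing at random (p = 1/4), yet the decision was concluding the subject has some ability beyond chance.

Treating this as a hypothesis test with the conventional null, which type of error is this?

Type I error

The null hypothesis here is that the subject is guessing at random (p = 1/4).
'Concluding the subject has some ability beyond chance' corresponds to rejecting H₀.
H₀ was rejected but H₀ is true — a Type I error (false positive).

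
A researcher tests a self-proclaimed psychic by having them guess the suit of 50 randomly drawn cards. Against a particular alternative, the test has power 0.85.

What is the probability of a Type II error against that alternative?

0.15

Power = 1 − β, so β = 1 − 0.85 = 0.15.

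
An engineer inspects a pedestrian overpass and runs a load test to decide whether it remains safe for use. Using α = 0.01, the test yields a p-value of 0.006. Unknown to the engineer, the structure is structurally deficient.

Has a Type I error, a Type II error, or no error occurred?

The conventional null hypothesis is that the structure meets the required load capacity (safe).
Since p = 0.006 < α = 0.01, H₀ is rejected.
H₀ is false (actually the structure is structurally deficient).
The decision matches the true state — no error.

No error — this is a correct decision.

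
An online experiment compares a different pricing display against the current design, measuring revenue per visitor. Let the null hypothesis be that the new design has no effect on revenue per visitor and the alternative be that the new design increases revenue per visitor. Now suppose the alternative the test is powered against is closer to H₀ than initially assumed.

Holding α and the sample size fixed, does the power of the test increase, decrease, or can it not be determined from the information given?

A smaller true effect puts the Ha sampling distribution closer to H₀, so more of it falls in the non-rejection region.
Since power = 1 − β and β increases, power decreases.

It decreases.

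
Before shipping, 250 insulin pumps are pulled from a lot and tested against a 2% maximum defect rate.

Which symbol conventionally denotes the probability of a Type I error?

P(Type I error) = P(reject H₀ | H₀ true) = α, the significance level.

α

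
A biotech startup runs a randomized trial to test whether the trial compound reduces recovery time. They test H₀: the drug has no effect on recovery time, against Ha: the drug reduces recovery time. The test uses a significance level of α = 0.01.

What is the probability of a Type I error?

0.01

The significance level α is, by definition, the probability of a Type I error — P(reject H₀ | H₀ true).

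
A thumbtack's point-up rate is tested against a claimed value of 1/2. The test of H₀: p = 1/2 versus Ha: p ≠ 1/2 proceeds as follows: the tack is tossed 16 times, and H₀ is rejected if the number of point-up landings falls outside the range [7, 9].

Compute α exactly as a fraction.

α = P(S ≤ 6 or S ≥ 10 | p = 1/2), S ~ Binomial(16, 1/2).
By symmetry, α = 2·P(S ≤ 6) = 2·(1 + 16 + 120 + 560 + 1820 + 4368 + 8008)/65536 = 29786/65536 = 14893/32768.

14893/32768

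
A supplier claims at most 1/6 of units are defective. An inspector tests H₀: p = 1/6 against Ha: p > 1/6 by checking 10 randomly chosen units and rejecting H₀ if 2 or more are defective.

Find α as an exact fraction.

10389767/20155392

α = P(reject H₀ | H₀ true) = P(K ≥ 2 | p = 1/6), K ~ Binomial(10, 1/6).
Computing the lower-tail complement: 1 − 9765625/20155392 = 10389767/20155392.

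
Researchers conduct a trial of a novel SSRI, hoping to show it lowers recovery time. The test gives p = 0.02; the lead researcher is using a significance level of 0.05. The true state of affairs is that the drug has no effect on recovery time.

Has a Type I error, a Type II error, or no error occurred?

Type I error

The conventional null hypothesis is that the drug has no effect on recovery time.
Since p = 0.02 < α = 0.05, H₀ is rejected.
H₀ is true (actually the drug has no effect on recovery time).
Rejecting a true H₀ is a Type I error.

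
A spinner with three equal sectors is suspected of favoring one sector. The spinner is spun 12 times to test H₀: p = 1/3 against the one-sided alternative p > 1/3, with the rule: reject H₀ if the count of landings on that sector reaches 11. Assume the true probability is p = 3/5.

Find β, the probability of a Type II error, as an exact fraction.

239357656/244140625

A Type II error is failing to reject when Ha holds: with p = 3/5, β = P(S ≤ 10).
Adding the binomial probabilities P(S=0)+…+P(S=10) at p = 3/5 gives 239357656/244140625.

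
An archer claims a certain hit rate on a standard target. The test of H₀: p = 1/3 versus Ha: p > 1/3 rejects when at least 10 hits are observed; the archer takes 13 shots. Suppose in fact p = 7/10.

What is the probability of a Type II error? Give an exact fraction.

579394354239/1000000000000

A Type II error is failing to reject when Ha holds: with p = 7/10, β = P(K ≤ 9).
Equivalently, β = 1 − P(K ≥ 10) = 579394354239/1000000000000.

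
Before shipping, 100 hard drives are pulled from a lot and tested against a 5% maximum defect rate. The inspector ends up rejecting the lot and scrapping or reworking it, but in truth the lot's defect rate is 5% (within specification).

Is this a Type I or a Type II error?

The null hypothesis here is that the lot's defect rate is 5% (within specification).
'Rejecting the lot and scrapping or reworking it' corresponds to rejecting H₀.
H₀ was rejected but H₀ is true — a Type I error (false positive).

Type I error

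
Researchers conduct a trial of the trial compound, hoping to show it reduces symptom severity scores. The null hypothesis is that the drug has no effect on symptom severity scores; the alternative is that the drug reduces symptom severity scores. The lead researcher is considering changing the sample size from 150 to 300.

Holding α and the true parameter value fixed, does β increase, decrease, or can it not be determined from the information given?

It decreases.

More data shrinks sampling variability; the test statistic under Ha concentrates further from the null value, making rejection more likely.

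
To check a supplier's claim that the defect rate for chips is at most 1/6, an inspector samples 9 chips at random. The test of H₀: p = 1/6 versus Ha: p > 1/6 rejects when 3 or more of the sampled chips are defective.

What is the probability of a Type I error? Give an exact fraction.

898223/5038848

Under H₀, S ~ Binomial(9, 1/6); the Type I error rate is P(S ≥ 3).
Via the complement, α = 1 − Σ_{j=0}^{2} C(9,j)(1/6)^j(5/6)^{9-j} = 898223/5038848.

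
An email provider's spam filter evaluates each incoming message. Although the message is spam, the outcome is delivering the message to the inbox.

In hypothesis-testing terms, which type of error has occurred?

Type II error

The null hypothesis here is that the message is legitimate (not spam).
'Delivering the message to the inbox' corresponds to failing to reject H₀.
H₀ was not rejected but H₀ is false — a Type II error (false negative).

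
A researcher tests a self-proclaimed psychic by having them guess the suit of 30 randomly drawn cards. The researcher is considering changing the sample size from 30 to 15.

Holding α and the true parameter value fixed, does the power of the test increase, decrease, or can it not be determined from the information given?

It decreases.

With less data the test statistic is noisier; under Ha, more outcomes land inside the acceptance region.
Since power = 1 − β and β increases, power decreases.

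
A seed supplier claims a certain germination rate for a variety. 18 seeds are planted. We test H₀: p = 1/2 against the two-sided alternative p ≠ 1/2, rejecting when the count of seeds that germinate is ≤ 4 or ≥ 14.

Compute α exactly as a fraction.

The significance level is the null-hypothesis probability of the rejection region {≤4} ∪ {≥14}.
By symmetry, α = 2·P(K ≤ 4) = 2·(1 + 18 + 153 + 816 + 3060)/262144 = 8096/262144 = 253/8192.

253/8192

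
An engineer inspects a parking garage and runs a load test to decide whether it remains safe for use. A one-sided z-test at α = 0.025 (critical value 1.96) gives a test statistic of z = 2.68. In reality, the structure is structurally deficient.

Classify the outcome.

The conventional null hypothesis is that the structure meets the required load capacity (safe).
Since z = 2.68 > z* = 1.96, H₀ is rejected.
H₀ is false (actually the structure is structurally deficient).
The decision matches the true state — no error.

No error (correct decision).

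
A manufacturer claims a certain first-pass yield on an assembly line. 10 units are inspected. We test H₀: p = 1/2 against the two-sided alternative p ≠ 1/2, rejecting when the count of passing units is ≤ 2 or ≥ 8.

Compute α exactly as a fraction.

Under H₀, K ~ Binomial(10, 1/2); α is the probability of landing in either tail, P(K ≤ 2) + P(K ≥ 8).
By symmetry, α = 2·P(K ≤ 2) = 2·(1 + 10 + 45)/1024 = 112/1024 = 7/64.

7/64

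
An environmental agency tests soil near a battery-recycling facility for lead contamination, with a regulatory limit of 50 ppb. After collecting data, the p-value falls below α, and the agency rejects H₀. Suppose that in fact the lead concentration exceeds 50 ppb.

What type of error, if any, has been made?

Neither — the decision is correct.

The conventional null hypothesis here is that the lead concentration is at or below 50 ppb (safe).
The test rejected a false H₀ — the decision matches the true state.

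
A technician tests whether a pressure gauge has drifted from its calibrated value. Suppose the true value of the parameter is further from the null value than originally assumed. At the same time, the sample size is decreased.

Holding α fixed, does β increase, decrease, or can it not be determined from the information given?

Cannot be determined from the information given.

The first change alone would make β decrease; the second alone would make β increase. Which effect dominates depends on the magnitudes, which are not given.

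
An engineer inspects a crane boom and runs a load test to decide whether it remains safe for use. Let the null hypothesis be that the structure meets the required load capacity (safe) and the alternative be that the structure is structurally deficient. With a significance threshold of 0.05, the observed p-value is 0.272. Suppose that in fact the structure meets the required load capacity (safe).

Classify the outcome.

Neither — the decision is correct.

Since p = 0.272 ≥ α = 0.05, H₀ is not rejected.
H₀ is true (actually the structure meets the required load capacity (safe)).
The decision matches the true state — no error.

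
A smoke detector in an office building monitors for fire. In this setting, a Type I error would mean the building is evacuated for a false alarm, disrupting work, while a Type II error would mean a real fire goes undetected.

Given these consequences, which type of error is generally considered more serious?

The Type II consequence (a real fire goes undetected) is more severe than the Type I consequence (the building is evacuated for a false alarm, disrupting work).

Type II error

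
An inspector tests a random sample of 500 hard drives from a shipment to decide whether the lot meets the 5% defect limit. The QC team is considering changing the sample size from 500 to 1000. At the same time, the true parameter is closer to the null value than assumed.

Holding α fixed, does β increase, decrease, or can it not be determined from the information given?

Cannot be determined from the information given.

The first change alone would make β decrease; the second alone would make β increase. Which effect dominates depends on the magnitudes, which are not given.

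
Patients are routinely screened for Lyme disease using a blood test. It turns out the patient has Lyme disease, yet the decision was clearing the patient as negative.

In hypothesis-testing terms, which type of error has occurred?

The null hypothesis here is that the patient does not have Lyme disease.
'Clearing the patient as negative' corresponds to failing to reject H₀.
H₀ was not rejected but H₀ is false — a Type II error (false negative).

Type II error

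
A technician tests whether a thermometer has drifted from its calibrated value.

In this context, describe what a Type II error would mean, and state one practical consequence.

With the conventional null hypothesis that the instrument is correctly calibrated:
A Type II error is failing to reject H₀ when H₀ is false.
Here that means leaving the instrument in service when actually the instrument has drifted out of calibration.

A Type II error would mean concluding that the instrument is correctly calibrated (or at least failing to establish that the instrument has drifted out of calibration) when in fact the instrument has drifted out of calibration. Consequence: an out-of-calibration instrument continues producing bad measurements.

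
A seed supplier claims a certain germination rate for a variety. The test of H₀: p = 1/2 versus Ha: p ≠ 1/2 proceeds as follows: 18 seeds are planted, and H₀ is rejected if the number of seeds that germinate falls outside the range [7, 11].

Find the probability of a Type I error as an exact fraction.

Under H₀, Y ~ Binomial(18, 1/2); α is the probability of landing in either tail, P(Y ≤ 6) + P(Y ≥ 12).
Each tail has probability (1 + 18 + 153 + 816 + 3060 + 8568 + 18564)/262144; doubling gives α = 62360/262144 = 7795/32768.

7795/32768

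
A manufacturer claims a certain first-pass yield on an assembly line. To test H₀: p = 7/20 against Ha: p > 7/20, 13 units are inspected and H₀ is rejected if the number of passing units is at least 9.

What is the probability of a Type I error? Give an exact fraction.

206011579958513/16384000000000000

α = P(reject H₀ | H₀ true) = P(X ≥ 9 | p = 7/20), with X ~ Binomial(13, 7/20).
Summing C(13,j)(7/20)^j(13/20)^{13−j} for j = 9,…,13 gives 206011579958513/16384000000000000.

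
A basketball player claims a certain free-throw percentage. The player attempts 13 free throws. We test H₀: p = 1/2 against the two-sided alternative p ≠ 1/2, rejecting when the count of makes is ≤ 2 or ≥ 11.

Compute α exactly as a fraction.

23/1024

The significance level is the null-hypothesis probability of the rejection region {≤2} ∪ {≥11}.
Each tail has probability (1 + 13 + 78)/8192; doubling gives α = 184/8192 = 23/1024.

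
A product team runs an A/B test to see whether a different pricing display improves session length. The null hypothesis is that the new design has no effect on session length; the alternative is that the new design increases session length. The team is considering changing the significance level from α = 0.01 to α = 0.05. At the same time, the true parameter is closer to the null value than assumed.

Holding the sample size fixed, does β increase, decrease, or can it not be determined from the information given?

Cannot be determined from the information given.

The first change alone would make β decrease; the second alone would make β increase. Which effect dominates depends on the magnitudes, which are not given.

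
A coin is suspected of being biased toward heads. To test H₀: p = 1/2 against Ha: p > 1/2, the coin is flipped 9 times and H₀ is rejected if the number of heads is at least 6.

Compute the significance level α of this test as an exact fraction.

Under H₀, X ~ Binomial(9, 1/2), and α = P(X ≥ 6).
Summing the upper tail: (84 + 36 + 9 + 1) / 2^9 = 130/512 = 65/256.

65/256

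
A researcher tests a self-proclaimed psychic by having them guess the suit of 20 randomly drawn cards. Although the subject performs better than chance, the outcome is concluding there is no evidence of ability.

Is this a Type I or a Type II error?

The null hypothesis here is that the subject is guessing at random (p = 1/4).
'Concluding there is no evidence of ability' corresponds to failing to reject H₀.
H₀ was not rejected but H₀ is false — a Type II error (false negative).

Type II error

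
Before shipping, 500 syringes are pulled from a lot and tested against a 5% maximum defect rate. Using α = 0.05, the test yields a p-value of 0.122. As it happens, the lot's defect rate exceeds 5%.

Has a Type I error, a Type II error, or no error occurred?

The conventional null hypothesis is that the lot's defect rate is 5% (within specification).
Since p = 0.122 ≥ α = 0.05, H₀ is not rejected.
H₀ is false (actually the lot's defect rate exceeds 5%).
Failing to reject a false H₀ is a Type II error.

Type II error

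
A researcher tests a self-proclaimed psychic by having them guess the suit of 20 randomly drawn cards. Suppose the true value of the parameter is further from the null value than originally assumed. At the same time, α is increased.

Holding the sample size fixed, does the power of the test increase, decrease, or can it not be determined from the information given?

It increases.

A bigger departure from H₀ is easier for the test to detect, so it fails to reject less often. With a larger α the critical value moves toward the center, so more of the Ha sampling distribution lies in the rejection region. Both changes push β in the same direction.
Since power = 1 − β and β decreases, power increases.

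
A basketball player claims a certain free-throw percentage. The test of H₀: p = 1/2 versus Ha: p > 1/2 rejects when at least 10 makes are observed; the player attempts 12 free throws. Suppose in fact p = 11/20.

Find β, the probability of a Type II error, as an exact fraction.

784677287856069/819200000000000

A Type II error is failing to reject when Ha holds: with p = 11/20, β = P(X ≤ 9).
Adding the binomial probabilities P(X=0)+…+P(X=9) at p = 11/20 gives 784677287856069/819200000000000.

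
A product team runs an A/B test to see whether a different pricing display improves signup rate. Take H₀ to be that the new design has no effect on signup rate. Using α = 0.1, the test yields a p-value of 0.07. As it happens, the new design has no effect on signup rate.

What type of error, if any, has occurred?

Since p = 0.07 < α = 0.1, H₀ is rejected.
H₀ is true (actually the new design has no effect on signup rate).
Rejecting a true H₀ is a Type I error.

Type I error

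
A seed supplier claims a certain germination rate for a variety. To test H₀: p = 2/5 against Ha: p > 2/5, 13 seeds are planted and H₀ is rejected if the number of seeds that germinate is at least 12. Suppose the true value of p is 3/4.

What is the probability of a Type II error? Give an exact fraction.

3662863/4194304

A Type II error is failing to reject when Ha holds: with p = 3/4, β = P(X ≤ 11).
Summing C(13,j)·(3/4)^j·(1/4)^{13-j} for j = 0..11 gives 3662863/4194304.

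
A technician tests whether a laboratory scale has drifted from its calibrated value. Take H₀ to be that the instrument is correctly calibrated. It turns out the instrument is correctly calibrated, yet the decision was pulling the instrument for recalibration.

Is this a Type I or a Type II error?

'Pulling the instrument for recalibration' corresponds to rejecting H₀.
H₀ was rejected but H₀ is true — a Type I error (false positive).

Type I error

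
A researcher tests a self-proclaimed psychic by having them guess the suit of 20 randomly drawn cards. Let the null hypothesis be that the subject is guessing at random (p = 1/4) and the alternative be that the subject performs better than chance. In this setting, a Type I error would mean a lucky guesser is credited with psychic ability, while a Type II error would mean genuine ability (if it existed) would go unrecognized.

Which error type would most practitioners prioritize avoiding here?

Type I error

The Type I consequence (a lucky guesser is credited with psychic ability) is more severe than the Type II consequence (genuine ability (if it existed) would go unrecognized).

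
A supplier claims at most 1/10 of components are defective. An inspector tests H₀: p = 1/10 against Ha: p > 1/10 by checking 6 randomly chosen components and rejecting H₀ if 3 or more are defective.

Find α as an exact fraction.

The significance level is the probability, assuming p = 1/10, of seeing 3 or more defectives in 6 draws.
Computing the lower-tail complement: 1 − 19683/20000 = 317/20000.

317/20000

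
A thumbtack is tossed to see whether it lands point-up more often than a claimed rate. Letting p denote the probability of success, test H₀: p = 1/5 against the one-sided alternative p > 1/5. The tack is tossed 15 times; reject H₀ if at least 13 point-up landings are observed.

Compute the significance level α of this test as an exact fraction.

α = P(reject H₀ | H₀ true) = P(K ≥ 13 | p = 1/5), with K ~ Binomial(15, 1/5).
Summing C(15,j)(1/5)^j(4/5)^{15−j} for j = 13,…,15 gives 1741/30517578125.

1741/30517578125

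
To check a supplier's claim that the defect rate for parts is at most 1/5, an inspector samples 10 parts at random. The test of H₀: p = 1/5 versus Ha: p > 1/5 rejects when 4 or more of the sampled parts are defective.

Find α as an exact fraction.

1180409/9765625

The significance level is the probability, assuming p = 1/5, of seeing 4 or more defectives in 10 draws.
Via the complement, α = 1 − Σ_{j=0}^{3} C(10,j)(1/5)^j(4/5)^{10-j} = 1180409/9765625.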